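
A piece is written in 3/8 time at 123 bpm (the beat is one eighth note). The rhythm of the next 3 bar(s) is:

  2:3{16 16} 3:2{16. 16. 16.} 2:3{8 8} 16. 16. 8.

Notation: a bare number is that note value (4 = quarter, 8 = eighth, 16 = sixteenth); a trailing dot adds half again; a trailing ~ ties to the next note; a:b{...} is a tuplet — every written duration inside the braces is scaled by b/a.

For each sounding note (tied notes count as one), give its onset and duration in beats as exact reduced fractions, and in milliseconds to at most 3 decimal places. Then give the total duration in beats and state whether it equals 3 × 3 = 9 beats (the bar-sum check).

1) 0.0ms=0b +365.854ms=3/4b
2) 365.854ms=3/4b +365.854ms=3/4b
3) 731.707ms=3/2b +243.902ms=1/2b
4) 975.61ms=2b +243.902ms=1/2b
5) 1219.512ms=5/2b +243.902ms=1/2b
6) 1463.415ms=3b +731.707ms=3/2b
7) 2195.122ms=9/2b +731.707ms=3/2b
8) 2926.829ms=6b +365.854ms=3/4b
9) 3292.683ms=27/4b +365.854ms=3/4b
10) 3658.537ms=15/2b +731.707ms=3/2b
Σ=9b of 9 (123bpm 3/8) — PASS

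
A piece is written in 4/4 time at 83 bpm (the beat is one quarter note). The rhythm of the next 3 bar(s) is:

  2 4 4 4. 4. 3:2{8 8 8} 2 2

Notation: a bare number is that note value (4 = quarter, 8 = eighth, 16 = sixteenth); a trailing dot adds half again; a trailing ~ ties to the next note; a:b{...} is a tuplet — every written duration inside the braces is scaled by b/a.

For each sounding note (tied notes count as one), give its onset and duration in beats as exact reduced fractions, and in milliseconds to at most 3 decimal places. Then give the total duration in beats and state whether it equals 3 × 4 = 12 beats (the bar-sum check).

1) 0.0ms=0b +1445.783ms=2b
2) 1445.783ms=2b +722.892ms=1b
3) 2168.675ms=3b +722.892ms=1b
4) 2891.566ms=4b +1084.337ms=3/2b
5) 3975.904ms=11/2b +1084.337ms=3/2b
6) 5060.241ms=7b +240.964ms=1/3b
7) 5301.205ms=22/3b +240.964ms=1/3b
8) 5542.169ms=23/3b +240.964ms=1/3b
9) 5783.133ms=8b +1445.783ms=2b
10) 7228.916ms=10b +1445.783ms=2b
Σ=12b of 12 (83bpm 4/4) — PASS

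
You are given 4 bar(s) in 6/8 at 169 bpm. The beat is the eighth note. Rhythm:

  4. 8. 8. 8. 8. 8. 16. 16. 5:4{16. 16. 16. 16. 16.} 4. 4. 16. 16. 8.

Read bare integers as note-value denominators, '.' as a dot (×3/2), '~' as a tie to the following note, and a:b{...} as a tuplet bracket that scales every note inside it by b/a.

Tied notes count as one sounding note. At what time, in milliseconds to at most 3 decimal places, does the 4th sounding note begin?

1. 0.0ms @ 0 + 1065.089ms (3)
2. 1065.089ms @ 3 + 532.544ms (3/2)
3. 1597.633ms @ 9/2 + 532.544ms (3/2)
4. 2130.178ms @ 6 + 532.544ms (3/2)
5. 2662.722ms @ 15/2 + 532.544ms (3/2)
6. 3195.266ms @ 9 + 532.544ms (3/2)
7. 3727.811ms @ 21/2 + 266.272ms (3/4)
8. 3994.083ms @ 45/4 + 266.272ms (3/4)
9. 4260.355ms @ 12 + 213.018ms (3/5)
10. 4473.373ms @ 63/5 + 213.018ms (3/5)
11. 4686.391ms @ 66/5 + 213.018ms (3/5)
12. 4899.408ms @ 69/5 + 213.018ms (3/5)
13. 5112.426ms @ 72/5 + 213.018ms (3/5)
14. 5325.444ms @ 15 + 1065.089ms (3)
15. 6390.533ms @ 18 + 1065.089ms (3)
16. 7455.621ms @ 21 + 266.272ms (3/4)
17. 7721.893ms @ 87/4 + 266.272ms (3/4)
18. 7988.166ms @ 45/2 + 532.544ms (3/2)

note 4 onset = 6b = 2130.178ms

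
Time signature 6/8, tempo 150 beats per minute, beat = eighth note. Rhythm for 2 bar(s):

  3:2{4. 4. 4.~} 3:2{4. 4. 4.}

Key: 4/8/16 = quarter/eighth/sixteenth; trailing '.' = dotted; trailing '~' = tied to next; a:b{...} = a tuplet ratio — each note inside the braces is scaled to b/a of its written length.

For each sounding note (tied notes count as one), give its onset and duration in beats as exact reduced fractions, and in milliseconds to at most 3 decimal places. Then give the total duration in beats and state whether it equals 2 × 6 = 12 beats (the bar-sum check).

1) 0.0ms=0b +800.0ms=2b
2) 800.0ms=2b +800.0ms=2b
3) 1600.0ms=4b +1600.0ms=4b
4) 3200.0ms=8b +800.0ms=2b
5) 4000.0ms=10b +800.0ms=2b
Σ=12b of 12 (150bpm 6/8) — PASS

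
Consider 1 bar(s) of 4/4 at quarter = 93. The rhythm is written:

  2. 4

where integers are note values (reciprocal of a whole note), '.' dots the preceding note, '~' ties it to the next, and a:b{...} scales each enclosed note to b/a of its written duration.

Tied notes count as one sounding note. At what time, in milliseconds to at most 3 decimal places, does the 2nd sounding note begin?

1. 0.0ms @ 0 + 1935.484ms (3)
2. 1935.484ms @ 3 + 645.161ms (1)

note 2 onset = 3b = 1935.484ms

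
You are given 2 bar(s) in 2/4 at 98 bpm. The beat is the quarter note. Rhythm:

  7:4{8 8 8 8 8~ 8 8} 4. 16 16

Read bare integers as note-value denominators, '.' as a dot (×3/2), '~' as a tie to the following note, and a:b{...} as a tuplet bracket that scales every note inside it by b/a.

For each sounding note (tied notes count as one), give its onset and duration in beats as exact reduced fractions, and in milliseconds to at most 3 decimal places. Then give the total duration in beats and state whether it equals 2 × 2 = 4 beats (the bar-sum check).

1) 0.0ms=0b +174.927ms=2/7b
2) 174.927ms=2/7b +174.927ms=2/7b
3) 349.854ms=4/7b +174.927ms=2/7b
4) 524.781ms=6/7b +174.927ms=2/7b
5) 699.708ms=8/7b +349.854ms=4/7b
6) 1049.563ms=12/7b +174.927ms=2/7b
7) 1224.49ms=2b +918.367ms=3/2b
8) 2142.857ms=7/2b +153.061ms=1/4b
9) 2295.918ms=15/4b +153.061ms=1/4b
Σ=4b of 4 (98bpm 2/4) — PASS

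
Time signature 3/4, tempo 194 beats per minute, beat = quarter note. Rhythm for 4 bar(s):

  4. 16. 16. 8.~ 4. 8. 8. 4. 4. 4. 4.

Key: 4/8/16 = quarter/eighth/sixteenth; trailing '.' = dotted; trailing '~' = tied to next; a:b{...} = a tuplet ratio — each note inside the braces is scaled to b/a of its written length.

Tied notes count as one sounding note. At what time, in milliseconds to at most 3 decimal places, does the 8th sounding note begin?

1. 0.0ms @ 0 + 463.918ms (3/2)
2. 463.918ms @ 3/2 + 115.979ms (3/8)
3. 579.897ms @ 15/8 + 115.979ms (3/8)
4. 695.876ms @ 9/4 + 695.876ms (9/4)
5. 1391.753ms @ 9/2 + 231.959ms (3/4)
6. 1623.711ms @ 21/4 + 231.959ms (3/4)
7. 1855.67ms @ 6 + 463.918ms (3/2)
8. 2319.588ms @ 15/2 + 463.918ms (3/2)
9. 2783.505ms @ 9 + 463.918ms (3/2)
10. 3247.423ms @ 21/2 + 463.918ms (3/2)

note 8 onset = 15/2b = 2319.588ms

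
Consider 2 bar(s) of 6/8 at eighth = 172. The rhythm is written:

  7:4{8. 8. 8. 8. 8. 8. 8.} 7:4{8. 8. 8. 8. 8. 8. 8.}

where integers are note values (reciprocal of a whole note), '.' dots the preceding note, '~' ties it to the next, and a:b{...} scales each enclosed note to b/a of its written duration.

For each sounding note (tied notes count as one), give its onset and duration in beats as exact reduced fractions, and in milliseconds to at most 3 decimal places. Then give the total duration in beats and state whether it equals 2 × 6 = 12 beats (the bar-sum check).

1) 0.0ms=0b +299.003ms=6/7b
2) 299.003ms=6/7b +299.003ms=6/7b
3) 598.007ms=12/7b +299.003ms=6/7b
4) 897.01ms=18/7b +299.003ms=6/7b
5) 1196.013ms=24/7b +299.003ms=6/7b
6) 1495.017ms=30/7b +299.003ms=6/7b
7) 1794.02ms=36/7b +299.003ms=6/7b
8) 2093.023ms=6b +299.003ms=6/7b
9) 2392.027ms=48/7b +299.003ms=6/7b
10) 2691.03ms=54/7b +299.003ms=6/7b
11) 2990.033ms=60/7b +299.003ms=6/7b
12) 3289.037ms=66/7b +299.003ms=6/7b
13) 3588.04ms=72/7b +299.003ms=6/7b
14) 3887.043ms=78/7b +299.003ms=6/7b
Σ=12b of 12 (172bpm 6/8) — PASS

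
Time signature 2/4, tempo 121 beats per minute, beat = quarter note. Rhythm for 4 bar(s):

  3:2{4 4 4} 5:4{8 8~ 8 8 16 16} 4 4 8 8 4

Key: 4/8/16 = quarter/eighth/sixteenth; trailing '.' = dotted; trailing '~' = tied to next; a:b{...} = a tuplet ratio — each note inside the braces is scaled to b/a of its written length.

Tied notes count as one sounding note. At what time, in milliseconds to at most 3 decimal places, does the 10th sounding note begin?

note 10 onset = 5b = 2479.339ms

1. 0.0ms @ 0 + 330.579ms (2/3)
2. 330.579ms @ 2/3 + 330.579ms (2/3)
3. 661.157ms @ 4/3 + 330.579ms (2/3)
4. 991.736ms @ 2 + 198.347ms (2/5)
5. 1190.083ms @ 12/5 + 396.694ms (4/5)
6. 1586.777ms @ 16/5 + 198.347ms (2/5)
7. 1785.124ms @ 18/5 + 99.174ms (1/5)
8. 1884.298ms @ 19/5 + 99.174ms (1/5)
9. 1983.471ms @ 4 + 495.868ms (1)
10. 2479.339ms @ 5 + 495.868ms (1)
11. 2975.207ms @ 6 + 247.934ms (1/2)
12. 3223.14ms @ 13/2 + 247.934ms (1/2)
13. 3471.074ms @ 7 + 495.868ms (1)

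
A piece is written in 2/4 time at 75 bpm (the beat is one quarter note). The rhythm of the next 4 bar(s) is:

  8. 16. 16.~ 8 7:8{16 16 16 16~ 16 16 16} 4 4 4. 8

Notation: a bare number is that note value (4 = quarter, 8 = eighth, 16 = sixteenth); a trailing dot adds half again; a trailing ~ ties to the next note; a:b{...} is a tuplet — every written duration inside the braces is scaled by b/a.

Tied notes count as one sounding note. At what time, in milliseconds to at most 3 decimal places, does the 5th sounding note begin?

1. 0.0ms @ 0 + 600.0ms (3/4)
2. 600.0ms @ 3/4 + 300.0ms (3/8)
3. 900.0ms @ 9/8 + 700.0ms (7/8)
4. 1600.0ms @ 2 + 228.571ms (2/7)
5. 1828.571ms @ 16/7 + 228.571ms (2/7)
6. 2057.143ms @ 18/7 + 228.571ms (2/7)
7. 2285.714ms @ 20/7 + 457.143ms (4/7)
8. 2742.857ms @ 24/7 + 228.571ms (2/7)
9. 2971.429ms @ 26/7 + 228.571ms (2/7)
10. 3200.0ms @ 4 + 800.0ms (1)
11. 4000.0ms @ 5 + 800.0ms (1)
12. 4800.0ms @ 6 + 1200.0ms (3/2)
13. 6000.0ms @ 15/2 + 400.0ms (1/2)

note 5 onset = 16/7b = 1828.571ms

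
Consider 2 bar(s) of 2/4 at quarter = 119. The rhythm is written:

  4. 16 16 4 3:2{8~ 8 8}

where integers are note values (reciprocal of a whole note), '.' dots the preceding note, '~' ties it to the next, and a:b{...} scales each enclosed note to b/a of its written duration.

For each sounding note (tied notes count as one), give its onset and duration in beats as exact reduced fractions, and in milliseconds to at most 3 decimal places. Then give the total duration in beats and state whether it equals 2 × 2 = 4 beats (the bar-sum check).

1) 0.0ms=0b +756.303ms=3/2b
2) 756.303ms=3/2b +126.05ms=1/4b
3) 882.353ms=7/4b +126.05ms=1/4b
4) 1008.403ms=2b +504.202ms=1b
5) 1512.605ms=3b +336.134ms=2/3b
6) 1848.739ms=11/3b +168.067ms=1/3b
Σ=4b of 4 (119bpm 2/4) — PASS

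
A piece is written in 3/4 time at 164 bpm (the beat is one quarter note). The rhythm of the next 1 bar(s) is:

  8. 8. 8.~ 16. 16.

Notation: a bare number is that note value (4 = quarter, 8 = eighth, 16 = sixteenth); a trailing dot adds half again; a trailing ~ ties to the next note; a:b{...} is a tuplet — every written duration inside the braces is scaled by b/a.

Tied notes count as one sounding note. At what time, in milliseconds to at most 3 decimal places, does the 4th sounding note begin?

1. 0.0ms @ 0 + 274.39ms (3/4)
2. 274.39ms @ 3/4 + 274.39ms (3/4)
3. 548.78ms @ 3/2 + 411.585ms (9/8)
4. 960.366ms @ 21/8 + 137.195ms (3/8)

note 4 onset = 21/8b = 960.366ms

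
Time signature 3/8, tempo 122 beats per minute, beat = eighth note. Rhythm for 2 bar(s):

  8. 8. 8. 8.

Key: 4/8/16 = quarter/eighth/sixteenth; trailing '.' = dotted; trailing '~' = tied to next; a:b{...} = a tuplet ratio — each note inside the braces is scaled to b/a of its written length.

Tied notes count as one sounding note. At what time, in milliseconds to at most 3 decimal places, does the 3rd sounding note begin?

1. 0.0ms @ 0 + 737.705ms (3/2)
2. 737.705ms @ 3/2 + 737.705ms (3/2)
3. 1475.41ms @ 3 + 737.705ms (3/2)
4. 2213.115ms @ 9/2 + 737.705ms (3/2)

note 3 onset = 3b = 1475.41ms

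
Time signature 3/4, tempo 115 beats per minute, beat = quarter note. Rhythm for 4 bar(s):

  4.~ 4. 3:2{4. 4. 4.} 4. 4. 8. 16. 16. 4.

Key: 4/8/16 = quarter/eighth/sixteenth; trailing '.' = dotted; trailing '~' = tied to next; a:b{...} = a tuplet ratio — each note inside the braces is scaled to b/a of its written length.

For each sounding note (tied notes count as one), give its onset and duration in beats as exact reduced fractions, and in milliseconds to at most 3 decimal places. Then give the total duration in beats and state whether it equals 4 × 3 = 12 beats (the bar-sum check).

1) 0.0ms=0b +1565.217ms=3b
2) 1565.217ms=3b +521.739ms=1b
3) 2086.957ms=4b +521.739ms=1b
4) 2608.696ms=5b +521.739ms=1b
5) 3130.435ms=6b +782.609ms=3/2b
6) 3913.043ms=15/2b +782.609ms=3/2b
7) 4695.652ms=9b +391.304ms=3/4b
8) 5086.957ms=39/4b +195.652ms=3/8b
9) 5282.609ms=81/8b +195.652ms=3/8b
10) 5478.261ms=21/2b +782.609ms=3/2b
Σ=12b of 12 (115bpm 3/4) — PASS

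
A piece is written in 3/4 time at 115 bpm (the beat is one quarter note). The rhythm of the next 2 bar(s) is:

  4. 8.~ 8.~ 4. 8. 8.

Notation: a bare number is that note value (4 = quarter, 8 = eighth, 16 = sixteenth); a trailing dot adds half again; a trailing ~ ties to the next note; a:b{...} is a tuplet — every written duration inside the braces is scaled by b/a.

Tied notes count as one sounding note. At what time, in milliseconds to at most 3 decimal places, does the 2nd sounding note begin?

note 2 onset = 3/2b = 782.609ms

1. 0.0ms @ 0 + 782.609ms (3/2)
2. 782.609ms @ 3/2 + 1565.217ms (3)
3. 2347.826ms @ 9/2 + 391.304ms (3/4)
4. 2739.13ms @ 21/4 + 391.304ms (3/4)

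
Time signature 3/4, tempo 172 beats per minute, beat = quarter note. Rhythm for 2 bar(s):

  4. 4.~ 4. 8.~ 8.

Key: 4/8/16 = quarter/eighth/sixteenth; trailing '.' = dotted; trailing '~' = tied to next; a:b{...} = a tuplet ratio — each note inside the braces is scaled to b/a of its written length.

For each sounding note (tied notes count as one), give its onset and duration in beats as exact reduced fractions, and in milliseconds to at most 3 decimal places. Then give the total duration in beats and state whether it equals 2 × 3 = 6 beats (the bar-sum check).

1) 0.0ms=0b +523.256ms=3/2b
2) 523.256ms=3/2b +1046.512ms=3b
3) 1569.767ms=9/2b +523.256ms=3/2b
Σ=6b of 6 (172bpm 3/4) — PASS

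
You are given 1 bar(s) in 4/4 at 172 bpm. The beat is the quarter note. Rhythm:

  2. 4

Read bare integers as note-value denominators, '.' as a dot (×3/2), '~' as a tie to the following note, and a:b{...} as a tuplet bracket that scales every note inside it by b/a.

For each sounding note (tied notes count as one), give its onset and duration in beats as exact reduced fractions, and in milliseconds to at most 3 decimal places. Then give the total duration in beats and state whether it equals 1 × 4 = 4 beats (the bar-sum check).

1) 0.0ms=0b +1046.512ms=3b
2) 1046.512ms=3b +348.837ms=1b
Σ=4b of 4 (172bpm 4/4) — PASS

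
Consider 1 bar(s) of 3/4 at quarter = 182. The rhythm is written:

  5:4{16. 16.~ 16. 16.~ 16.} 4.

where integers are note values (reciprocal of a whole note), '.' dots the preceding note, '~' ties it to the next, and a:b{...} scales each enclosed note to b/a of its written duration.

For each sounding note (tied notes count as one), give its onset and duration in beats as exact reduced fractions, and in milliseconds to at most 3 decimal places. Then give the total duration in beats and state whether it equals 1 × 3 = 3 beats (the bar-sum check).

1) 0.0ms=0b +98.901ms=3/10b
2) 98.901ms=3/10b +197.802ms=3/5b
3) 296.703ms=9/10b +197.802ms=3/5b
4) 494.505ms=3/2b +494.505ms=3/2b
Σ=3b of 3 (182bpm 3/4) — PASS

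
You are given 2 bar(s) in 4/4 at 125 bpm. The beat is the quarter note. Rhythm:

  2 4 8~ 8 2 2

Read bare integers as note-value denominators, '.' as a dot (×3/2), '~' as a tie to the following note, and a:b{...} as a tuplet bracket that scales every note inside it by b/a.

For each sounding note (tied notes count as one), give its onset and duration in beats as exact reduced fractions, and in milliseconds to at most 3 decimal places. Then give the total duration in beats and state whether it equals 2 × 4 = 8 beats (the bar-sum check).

1) 0.0ms=0b +960.0ms=2b
2) 960.0ms=2b +480.0ms=1b
3) 1440.0ms=3b +480.0ms=1b
4) 1920.0ms=4b +960.0ms=2b
5) 2880.0ms=6b +960.0ms=2b
Σ=8b of 8 (125bpm 4/4) — PASS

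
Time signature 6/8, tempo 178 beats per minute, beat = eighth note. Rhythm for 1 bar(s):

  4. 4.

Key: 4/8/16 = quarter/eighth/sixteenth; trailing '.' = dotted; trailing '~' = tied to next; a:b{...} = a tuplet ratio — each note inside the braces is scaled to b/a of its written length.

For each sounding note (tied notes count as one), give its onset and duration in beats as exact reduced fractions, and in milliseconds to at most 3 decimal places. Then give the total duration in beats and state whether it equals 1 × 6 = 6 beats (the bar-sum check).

1) 0.0ms=0b +1011.236ms=3b
2) 1011.236ms=3b +1011.236ms=3b
Σ=6b of 6 (178bpm 6/8) — PASS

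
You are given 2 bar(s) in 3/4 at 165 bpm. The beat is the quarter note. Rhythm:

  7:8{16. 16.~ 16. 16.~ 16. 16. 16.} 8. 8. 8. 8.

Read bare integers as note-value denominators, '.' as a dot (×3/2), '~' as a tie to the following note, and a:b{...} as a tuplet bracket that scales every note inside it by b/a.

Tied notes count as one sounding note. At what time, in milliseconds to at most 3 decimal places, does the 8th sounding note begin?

1. 0.0ms @ 0 + 155.844ms (3/7)
2. 155.844ms @ 3/7 + 311.688ms (6/7)
3. 467.532ms @ 9/7 + 311.688ms (6/7)
4. 779.221ms @ 15/7 + 155.844ms (3/7)
5. 935.065ms @ 18/7 + 155.844ms (3/7)
6. 1090.909ms @ 3 + 272.727ms (3/4)
7. 1363.636ms @ 15/4 + 272.727ms (3/4)
8. 1636.364ms @ 9/2 + 272.727ms (3/4)
9. 1909.091ms @ 21/4 + 272.727ms (3/4)

note 8 onset = 9/2b = 1636.364ms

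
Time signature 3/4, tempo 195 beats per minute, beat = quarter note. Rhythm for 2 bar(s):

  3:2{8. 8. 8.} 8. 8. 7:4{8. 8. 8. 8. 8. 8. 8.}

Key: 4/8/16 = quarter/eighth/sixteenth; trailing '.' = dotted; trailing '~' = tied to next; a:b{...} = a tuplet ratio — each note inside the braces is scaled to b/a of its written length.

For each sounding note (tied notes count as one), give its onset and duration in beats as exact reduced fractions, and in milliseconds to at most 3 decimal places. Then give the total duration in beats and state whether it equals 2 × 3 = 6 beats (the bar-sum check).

1) 0.0ms=0b +153.846ms=1/2b
2) 153.846ms=1/2b +153.846ms=1/2b
3) 307.692ms=1b +153.846ms=1/2b
4) 461.538ms=3/2b +230.769ms=3/4b
5) 692.308ms=9/4b +230.769ms=3/4b
6) 923.077ms=3b +131.868ms=3/7b
7) 1054.945ms=24/7b +131.868ms=3/7b
8) 1186.813ms=27/7b +131.868ms=3/7b
9) 1318.681ms=30/7b +131.868ms=3/7b
10) 1450.549ms=33/7b +131.868ms=3/7b
11) 1582.418ms=36/7b +131.868ms=3/7b
12) 1714.286ms=39/7b +131.868ms=3/7b
Σ=6b of 6 (195bpm 3/4) — PASS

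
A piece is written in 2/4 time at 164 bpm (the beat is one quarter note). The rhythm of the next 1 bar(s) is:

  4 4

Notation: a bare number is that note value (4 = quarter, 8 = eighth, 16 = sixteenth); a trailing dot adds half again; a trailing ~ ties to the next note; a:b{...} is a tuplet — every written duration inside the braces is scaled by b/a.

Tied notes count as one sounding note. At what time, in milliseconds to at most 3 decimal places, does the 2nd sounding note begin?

1. 0.0ms @ 0 + 365.854ms (1)
2. 365.854ms @ 1 + 365.854ms (1)

note 2 onset = 1b = 365.854ms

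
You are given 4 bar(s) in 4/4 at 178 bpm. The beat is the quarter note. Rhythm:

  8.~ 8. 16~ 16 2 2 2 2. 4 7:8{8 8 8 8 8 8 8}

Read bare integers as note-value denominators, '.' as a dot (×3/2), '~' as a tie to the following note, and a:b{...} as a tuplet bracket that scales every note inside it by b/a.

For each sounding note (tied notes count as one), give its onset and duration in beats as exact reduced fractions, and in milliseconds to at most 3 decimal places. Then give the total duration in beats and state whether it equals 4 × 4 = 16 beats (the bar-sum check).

1) 0.0ms=0b +505.618ms=3/2b
2) 505.618ms=3/2b +168.539ms=1/2b
3) 674.157ms=2b +674.157ms=2b
4) 1348.315ms=4b +674.157ms=2b
5) 2022.472ms=6b +674.157ms=2b
6) 2696.629ms=8b +1011.236ms=3b
7) 3707.865ms=11b +337.079ms=1b
8) 4044.944ms=12b +192.616ms=4/7b
9) 4237.56ms=88/7b +192.616ms=4/7b
10) 4430.177ms=92/7b +192.616ms=4/7b
11) 4622.793ms=96/7b +192.616ms=4/7b
12) 4815.409ms=100/7b +192.616ms=4/7b
13) 5008.026ms=104/7b +192.616ms=4/7b
14) 5200.642ms=108/7b +192.616ms=4/7b
Σ=16b of 16 (178bpm 4/4) — PASS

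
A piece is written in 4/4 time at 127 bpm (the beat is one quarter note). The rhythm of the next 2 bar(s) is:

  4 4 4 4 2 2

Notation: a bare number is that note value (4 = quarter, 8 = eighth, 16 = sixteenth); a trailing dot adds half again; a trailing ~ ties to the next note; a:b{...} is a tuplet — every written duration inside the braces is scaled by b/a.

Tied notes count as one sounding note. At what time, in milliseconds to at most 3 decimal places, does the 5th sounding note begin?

1. 0.0ms @ 0 + 472.441ms (1)
2. 472.441ms @ 1 + 472.441ms (1)
3. 944.882ms @ 2 + 472.441ms (1)
4. 1417.323ms @ 3 + 472.441ms (1)
5. 1889.764ms @ 4 + 944.882ms (2)
6. 2834.646ms @ 6 + 944.882ms (2)

note 5 onset = 4b = 1889.764ms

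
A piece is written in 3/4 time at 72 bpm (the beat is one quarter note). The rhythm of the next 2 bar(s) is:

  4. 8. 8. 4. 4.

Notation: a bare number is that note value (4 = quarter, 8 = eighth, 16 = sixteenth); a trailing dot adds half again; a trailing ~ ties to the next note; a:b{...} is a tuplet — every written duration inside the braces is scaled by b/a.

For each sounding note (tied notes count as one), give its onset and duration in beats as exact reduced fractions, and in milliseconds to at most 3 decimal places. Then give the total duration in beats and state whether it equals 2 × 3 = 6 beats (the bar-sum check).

1) 0.0ms=0b +1250.0ms=3/2b
2) 1250.0ms=3/2b +625.0ms=3/4b
3) 1875.0ms=9/4b +625.0ms=3/4b
4) 2500.0ms=3b +1250.0ms=3/2b
5) 3750.0ms=9/2b +1250.0ms=3/2b
Σ=6b of 6 (72bpm 3/4) — PASS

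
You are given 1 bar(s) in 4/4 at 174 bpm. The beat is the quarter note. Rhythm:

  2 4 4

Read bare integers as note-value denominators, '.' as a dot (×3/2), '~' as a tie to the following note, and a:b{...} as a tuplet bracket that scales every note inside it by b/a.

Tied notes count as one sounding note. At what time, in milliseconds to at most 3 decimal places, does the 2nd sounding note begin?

1. 0.0ms @ 0 + 689.655ms (2)
2. 689.655ms @ 2 + 344.828ms (1)
3. 1034.483ms @ 3 + 344.828ms (1)

note 2 onset = 2b = 689.655ms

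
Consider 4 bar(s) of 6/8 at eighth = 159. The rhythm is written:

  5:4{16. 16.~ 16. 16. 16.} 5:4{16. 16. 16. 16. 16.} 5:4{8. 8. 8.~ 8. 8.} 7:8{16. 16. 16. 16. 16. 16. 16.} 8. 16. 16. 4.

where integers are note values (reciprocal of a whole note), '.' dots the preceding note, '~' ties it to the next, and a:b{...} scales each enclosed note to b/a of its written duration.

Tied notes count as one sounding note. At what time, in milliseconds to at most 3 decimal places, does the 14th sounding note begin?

note 14 onset = 12b = 4528.302ms

1. 0.0ms @ 0 + 226.415ms (3/5)
2. 226.415ms @ 3/5 + 452.83ms (6/5)
3. 679.245ms @ 9/5 + 226.415ms (3/5)
4. 905.66ms @ 12/5 + 226.415ms (3/5)
5. 1132.075ms @ 3 + 226.415ms (3/5)
6. 1358.491ms @ 18/5 + 226.415ms (3/5)
7. 1584.906ms @ 21/5 + 226.415ms (3/5)
8. 1811.321ms @ 24/5 + 226.415ms (3/5)
9. 2037.736ms @ 27/5 + 226.415ms (3/5)
10. 2264.151ms @ 6 + 452.83ms (6/5)
11. 2716.981ms @ 36/5 + 452.83ms (6/5)
12. 3169.811ms @ 42/5 + 905.66ms (12/5)
13. 4075.472ms @ 54/5 + 452.83ms (6/5)
14. 4528.302ms @ 12 + 323.45ms (6/7)
15. 4851.752ms @ 90/7 + 323.45ms (6/7)
16. 5175.202ms @ 96/7 + 323.45ms (6/7)
17. 5498.652ms @ 102/7 + 323.45ms (6/7)
18. 5822.102ms @ 108/7 + 323.45ms (6/7)
19. 6145.553ms @ 114/7 + 323.45ms (6/7)
20. 6469.003ms @ 120/7 + 323.45ms (6/7)
21. 6792.453ms @ 18 + 566.038ms (3/2)
22. 7358.491ms @ 39/2 + 283.019ms (3/4)
23. 7641.509ms @ 81/4 + 283.019ms (3/4)
24. 7924.528ms @ 21 + 1132.075ms (3)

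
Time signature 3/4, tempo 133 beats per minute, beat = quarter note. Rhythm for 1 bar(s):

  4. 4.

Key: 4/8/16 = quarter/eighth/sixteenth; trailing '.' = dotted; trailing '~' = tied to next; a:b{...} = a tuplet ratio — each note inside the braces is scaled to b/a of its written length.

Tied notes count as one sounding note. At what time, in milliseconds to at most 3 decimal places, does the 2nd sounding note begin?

1. 0.0ms @ 0 + 676.692ms (3/2)
2. 676.692ms @ 3/2 + 676.692ms (3/2)

note 2 onset = 3/2b = 676.692ms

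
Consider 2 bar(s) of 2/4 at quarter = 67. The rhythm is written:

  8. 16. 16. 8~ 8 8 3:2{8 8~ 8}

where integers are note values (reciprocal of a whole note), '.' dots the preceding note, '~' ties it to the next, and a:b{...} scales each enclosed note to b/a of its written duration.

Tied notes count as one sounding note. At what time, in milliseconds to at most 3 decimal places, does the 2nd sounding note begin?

note 2 onset = 3/4b = 671.642ms

1. 0.0ms @ 0 + 671.642ms (3/4)
2. 671.642ms @ 3/4 + 335.821ms (3/8)
3. 1007.463ms @ 9/8 + 335.821ms (3/8)
4. 1343.284ms @ 3/2 + 895.522ms (1)
5. 2238.806ms @ 5/2 + 447.761ms (1/2)
6. 2686.567ms @ 3 + 298.507ms (1/3)
7. 2985.075ms @ 10/3 + 597.015ms (2/3)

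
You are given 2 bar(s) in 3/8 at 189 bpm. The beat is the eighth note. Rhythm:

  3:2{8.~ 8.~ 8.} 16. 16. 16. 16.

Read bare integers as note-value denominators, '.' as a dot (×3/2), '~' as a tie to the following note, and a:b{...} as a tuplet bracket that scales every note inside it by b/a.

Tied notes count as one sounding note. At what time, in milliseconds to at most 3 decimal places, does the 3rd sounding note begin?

1. 0.0ms @ 0 + 952.381ms (3)
2. 952.381ms @ 3 + 238.095ms (3/4)
3. 1190.476ms @ 15/4 + 238.095ms (3/4)
4. 1428.571ms @ 9/2 + 238.095ms (3/4)
5. 1666.667ms @ 21/4 + 238.095ms (3/4)

note 3 onset = 15/4b = 1190.476ms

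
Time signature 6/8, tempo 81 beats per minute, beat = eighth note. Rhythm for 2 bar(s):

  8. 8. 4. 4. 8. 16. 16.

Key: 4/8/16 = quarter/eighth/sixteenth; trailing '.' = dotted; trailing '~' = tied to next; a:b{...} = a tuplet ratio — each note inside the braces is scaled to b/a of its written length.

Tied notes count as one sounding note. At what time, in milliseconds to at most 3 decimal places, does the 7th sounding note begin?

1. 0.0ms @ 0 + 1111.111ms (3/2)
2. 1111.111ms @ 3/2 + 1111.111ms (3/2)
3. 2222.222ms @ 3 + 2222.222ms (3)
4. 4444.444ms @ 6 + 2222.222ms (3)
5. 6666.667ms @ 9 + 1111.111ms (3/2)
6. 7777.778ms @ 21/2 + 555.556ms (3/4)
7. 8333.333ms @ 45/4 + 555.556ms (3/4)

note 7 onset = 45/4b = 8333.333ms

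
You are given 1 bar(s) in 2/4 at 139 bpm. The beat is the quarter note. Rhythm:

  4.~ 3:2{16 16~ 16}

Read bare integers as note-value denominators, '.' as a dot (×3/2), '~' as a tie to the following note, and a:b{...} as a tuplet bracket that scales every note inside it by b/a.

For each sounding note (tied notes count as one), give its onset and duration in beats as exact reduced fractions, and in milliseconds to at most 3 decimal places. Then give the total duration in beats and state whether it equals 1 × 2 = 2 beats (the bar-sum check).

1) 0.0ms=0b +719.424ms=5/3b
2) 719.424ms=5/3b +143.885ms=1/3b
Σ=2b of 2 (139bpm 2/4) — PASS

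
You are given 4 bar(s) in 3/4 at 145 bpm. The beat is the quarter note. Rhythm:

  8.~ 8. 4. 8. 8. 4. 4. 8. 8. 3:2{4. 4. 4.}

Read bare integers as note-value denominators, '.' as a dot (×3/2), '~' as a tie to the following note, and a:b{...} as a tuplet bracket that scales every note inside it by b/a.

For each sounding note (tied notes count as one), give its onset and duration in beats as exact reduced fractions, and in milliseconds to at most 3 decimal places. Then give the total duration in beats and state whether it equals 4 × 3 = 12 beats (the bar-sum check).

1) 0.0ms=0b +620.69ms=3/2b
2) 620.69ms=3/2b +620.69ms=3/2b
3) 1241.379ms=3b +310.345ms=3/4b
4) 1551.724ms=15/4b +310.345ms=3/4b
5) 1862.069ms=9/2b +620.69ms=3/2b
6) 2482.759ms=6b +620.69ms=3/2b
7) 3103.448ms=15/2b +310.345ms=3/4b
8) 3413.793ms=33/4b +310.345ms=3/4b
9) 3724.138ms=9b +413.793ms=1b
10) 4137.931ms=10b +413.793ms=1b
11) 4551.724ms=11b +413.793ms=1b
Σ=12b of 12 (145bpm 3/4) — PASS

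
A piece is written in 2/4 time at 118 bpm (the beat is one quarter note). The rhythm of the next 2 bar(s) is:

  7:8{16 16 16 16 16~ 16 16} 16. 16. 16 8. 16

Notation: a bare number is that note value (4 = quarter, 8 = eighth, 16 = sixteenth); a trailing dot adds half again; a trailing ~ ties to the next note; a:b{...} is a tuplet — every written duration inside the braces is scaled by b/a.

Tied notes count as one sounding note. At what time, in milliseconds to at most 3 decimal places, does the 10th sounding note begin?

note 10 onset = 3b = 1525.424ms

1. 0.0ms @ 0 + 145.278ms (2/7)
2. 145.278ms @ 2/7 + 145.278ms (2/7)
3. 290.557ms @ 4/7 + 145.278ms (2/7)
4. 435.835ms @ 6/7 + 145.278ms (2/7)
5. 581.114ms @ 8/7 + 290.557ms (4/7)
6. 871.671ms @ 12/7 + 145.278ms (2/7)
7. 1016.949ms @ 2 + 190.678ms (3/8)
8. 1207.627ms @ 19/8 + 190.678ms (3/8)
9. 1398.305ms @ 11/4 + 127.119ms (1/4)
10. 1525.424ms @ 3 + 381.356ms (3/4)
11. 1906.78ms @ 15/4 + 127.119ms (1/4)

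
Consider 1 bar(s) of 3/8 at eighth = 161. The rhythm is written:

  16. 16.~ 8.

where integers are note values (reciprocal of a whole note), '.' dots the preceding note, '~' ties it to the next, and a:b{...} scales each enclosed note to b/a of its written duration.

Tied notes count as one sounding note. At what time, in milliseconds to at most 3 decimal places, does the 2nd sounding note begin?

note 2 onset = 3/4b = 279.503ms

1. 0.0ms @ 0 + 279.503ms (3/4)
2. 279.503ms @ 3/4 + 838.509ms (9/4)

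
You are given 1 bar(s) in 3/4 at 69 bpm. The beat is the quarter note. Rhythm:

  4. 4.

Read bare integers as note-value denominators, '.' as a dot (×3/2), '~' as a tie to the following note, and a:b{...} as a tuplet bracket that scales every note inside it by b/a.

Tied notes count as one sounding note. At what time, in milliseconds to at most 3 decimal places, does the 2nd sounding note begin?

note 2 onset = 3/2b = 1304.348ms

1. 0.0ms @ 0 + 1304.348ms (3/2)
2. 1304.348ms @ 3/2 + 1304.348ms (3/2)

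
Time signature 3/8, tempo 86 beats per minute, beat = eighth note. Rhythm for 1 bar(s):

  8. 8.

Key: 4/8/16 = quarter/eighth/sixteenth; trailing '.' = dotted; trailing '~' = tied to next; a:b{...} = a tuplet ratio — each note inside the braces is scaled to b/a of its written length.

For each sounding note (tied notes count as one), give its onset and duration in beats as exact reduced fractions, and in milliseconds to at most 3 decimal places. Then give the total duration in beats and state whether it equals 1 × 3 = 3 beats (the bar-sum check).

1) 0.0ms=0b +1046.512ms=3/2b
2) 1046.512ms=3/2b +1046.512ms=3/2b
Σ=3b of 3 (86bpm 3/8) — PASS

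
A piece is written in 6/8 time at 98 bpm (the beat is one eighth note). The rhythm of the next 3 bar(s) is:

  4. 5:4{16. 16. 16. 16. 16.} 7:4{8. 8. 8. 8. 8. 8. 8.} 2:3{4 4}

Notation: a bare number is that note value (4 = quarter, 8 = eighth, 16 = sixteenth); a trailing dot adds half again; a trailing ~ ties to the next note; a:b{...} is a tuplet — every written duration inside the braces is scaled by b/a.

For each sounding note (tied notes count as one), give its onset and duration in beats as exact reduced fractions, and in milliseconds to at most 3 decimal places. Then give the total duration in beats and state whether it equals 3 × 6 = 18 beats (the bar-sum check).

1) 0.0ms=0b +1836.735ms=3b
2) 1836.735ms=3b +367.347ms=3/5b
3) 2204.082ms=18/5b +367.347ms=3/5b
4) 2571.429ms=21/5b +367.347ms=3/5b
5) 2938.776ms=24/5b +367.347ms=3/5b
6) 3306.122ms=27/5b +367.347ms=3/5b
7) 3673.469ms=6b +524.781ms=6/7b
8) 4198.251ms=48/7b +524.781ms=6/7b
9) 4723.032ms=54/7b +524.781ms=6/7b
10) 5247.813ms=60/7b +524.781ms=6/7b
11) 5772.595ms=66/7b +524.781ms=6/7b
12) 6297.376ms=72/7b +524.781ms=6/7b
13) 6822.157ms=78/7b +524.781ms=6/7b
14) 7346.939ms=12b +1836.735ms=3b
15) 9183.673ms=15b +1836.735ms=3b
Σ=18b of 18 (98bpm 6/8) — PASS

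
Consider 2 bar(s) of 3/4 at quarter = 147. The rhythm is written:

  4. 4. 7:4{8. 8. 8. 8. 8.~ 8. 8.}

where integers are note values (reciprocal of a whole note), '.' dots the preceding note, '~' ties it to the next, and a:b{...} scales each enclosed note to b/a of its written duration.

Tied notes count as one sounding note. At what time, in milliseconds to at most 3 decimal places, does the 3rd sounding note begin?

1. 0.0ms @ 0 + 612.245ms (3/2)
2. 612.245ms @ 3/2 + 612.245ms (3/2)
3. 1224.49ms @ 3 + 174.927ms (3/7)
4. 1399.417ms @ 24/7 + 174.927ms (3/7)
5. 1574.344ms @ 27/7 + 174.927ms (3/7)
6. 1749.271ms @ 30/7 + 174.927ms (3/7)
7. 1924.198ms @ 33/7 + 349.854ms (6/7)
8. 2274.052ms @ 39/7 + 174.927ms (3/7)

note 3 onset = 3b = 1224.49ms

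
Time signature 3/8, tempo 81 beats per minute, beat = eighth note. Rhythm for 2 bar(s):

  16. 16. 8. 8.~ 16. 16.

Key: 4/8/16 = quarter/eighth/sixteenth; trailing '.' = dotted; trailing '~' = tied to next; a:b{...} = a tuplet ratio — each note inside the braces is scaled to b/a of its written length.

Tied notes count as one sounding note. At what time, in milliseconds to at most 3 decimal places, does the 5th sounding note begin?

note 5 onset = 21/4b = 3888.889ms

1. 0.0ms @ 0 + 555.556ms (3/4)
2. 555.556ms @ 3/4 + 555.556ms (3/4)
3. 1111.111ms @ 3/2 + 1111.111ms (3/2)
4. 2222.222ms @ 3 + 1666.667ms (9/4)
5. 3888.889ms @ 21/4 + 555.556ms (3/4)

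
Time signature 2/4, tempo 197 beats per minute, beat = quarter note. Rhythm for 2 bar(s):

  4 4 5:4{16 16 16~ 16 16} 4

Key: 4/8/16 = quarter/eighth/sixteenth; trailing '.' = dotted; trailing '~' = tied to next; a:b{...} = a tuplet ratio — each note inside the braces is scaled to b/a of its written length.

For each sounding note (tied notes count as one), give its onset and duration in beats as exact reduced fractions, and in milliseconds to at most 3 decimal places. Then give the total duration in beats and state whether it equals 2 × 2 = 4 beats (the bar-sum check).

1) 0.0ms=0b +304.569ms=1b
2) 304.569ms=1b +304.569ms=1b
3) 609.137ms=2b +60.914ms=1/5b
4) 670.051ms=11/5b +60.914ms=1/5b
5) 730.964ms=12/5b +121.827ms=2/5b
6) 852.792ms=14/5b +60.914ms=1/5b
7) 913.706ms=3b +304.569ms=1b
Σ=4b of 4 (197bpm 2/4) — PASS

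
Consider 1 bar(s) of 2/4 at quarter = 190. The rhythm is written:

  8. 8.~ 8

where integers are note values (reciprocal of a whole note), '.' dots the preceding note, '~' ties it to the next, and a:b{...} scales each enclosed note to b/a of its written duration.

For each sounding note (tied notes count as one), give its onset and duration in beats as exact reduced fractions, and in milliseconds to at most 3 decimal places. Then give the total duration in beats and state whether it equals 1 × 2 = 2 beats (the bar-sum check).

1) 0.0ms=0b +236.842ms=3/4b
2) 236.842ms=3/4b +394.737ms=5/4b
Σ=2b of 2 (190bpm 2/4) — PASS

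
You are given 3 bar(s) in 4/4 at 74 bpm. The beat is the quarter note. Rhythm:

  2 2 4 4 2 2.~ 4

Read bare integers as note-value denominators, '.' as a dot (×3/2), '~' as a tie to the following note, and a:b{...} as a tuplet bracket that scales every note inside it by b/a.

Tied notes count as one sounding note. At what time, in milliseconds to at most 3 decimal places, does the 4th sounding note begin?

1. 0.0ms @ 0 + 1621.622ms (2)
2. 1621.622ms @ 2 + 1621.622ms (2)
3. 3243.243ms @ 4 + 810.811ms (1)
4. 4054.054ms @ 5 + 810.811ms (1)
5. 4864.865ms @ 6 + 1621.622ms (2)
6. 6486.486ms @ 8 + 3243.243ms (4)

note 4 onset = 5b = 4054.054ms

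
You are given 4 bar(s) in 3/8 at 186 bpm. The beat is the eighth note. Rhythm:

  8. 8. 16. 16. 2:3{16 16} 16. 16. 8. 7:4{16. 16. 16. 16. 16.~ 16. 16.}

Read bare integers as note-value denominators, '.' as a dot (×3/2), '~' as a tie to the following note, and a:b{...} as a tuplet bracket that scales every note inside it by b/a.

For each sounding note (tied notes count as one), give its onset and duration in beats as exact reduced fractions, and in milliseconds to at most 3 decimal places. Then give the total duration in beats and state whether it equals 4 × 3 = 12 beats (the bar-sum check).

1) 0.0ms=0b +483.871ms=3/2b
2) 483.871ms=3/2b +483.871ms=3/2b
3) 967.742ms=3b +241.935ms=3/4b
4) 1209.677ms=15/4b +241.935ms=3/4b
5) 1451.613ms=9/2b +241.935ms=3/4b
6) 1693.548ms=21/4b +241.935ms=3/4b
7) 1935.484ms=6b +241.935ms=3/4b
8) 2177.419ms=27/4b +241.935ms=3/4b
9) 2419.355ms=15/2b +483.871ms=3/2b
10) 2903.226ms=9b +138.249ms=3/7b
11) 3041.475ms=66/7b +138.249ms=3/7b
12) 3179.724ms=69/7b +138.249ms=3/7b
13) 3317.972ms=72/7b +138.249ms=3/7b
14) 3456.221ms=75/7b +276.498ms=6/7b
15) 3732.719ms=81/7b +138.249ms=3/7b
Σ=12b of 12 (186bpm 3/8) — PASS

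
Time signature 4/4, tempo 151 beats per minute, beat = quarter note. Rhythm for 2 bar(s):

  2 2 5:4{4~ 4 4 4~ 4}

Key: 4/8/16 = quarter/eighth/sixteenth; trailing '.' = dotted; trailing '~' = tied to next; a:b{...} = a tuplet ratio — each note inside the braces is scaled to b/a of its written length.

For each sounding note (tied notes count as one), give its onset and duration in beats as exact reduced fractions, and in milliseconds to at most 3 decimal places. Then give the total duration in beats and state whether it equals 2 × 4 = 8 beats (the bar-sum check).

1) 0.0ms=0b +794.702ms=2b
2) 794.702ms=2b +794.702ms=2b
3) 1589.404ms=4b +635.762ms=8/5b
4) 2225.166ms=28/5b +317.881ms=4/5b
5) 2543.046ms=32/5b +635.762ms=8/5b
Σ=8b of 8 (151bpm 4/4) — PASS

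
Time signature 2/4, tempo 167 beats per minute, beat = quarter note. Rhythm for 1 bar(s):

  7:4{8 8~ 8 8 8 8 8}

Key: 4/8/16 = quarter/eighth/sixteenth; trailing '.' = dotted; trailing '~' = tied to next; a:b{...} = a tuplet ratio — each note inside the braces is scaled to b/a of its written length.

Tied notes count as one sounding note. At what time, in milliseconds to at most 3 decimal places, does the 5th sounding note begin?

note 5 onset = 10/7b = 513.259ms

1. 0.0ms @ 0 + 102.652ms (2/7)
2. 102.652ms @ 2/7 + 205.304ms (4/7)
3. 307.956ms @ 6/7 + 102.652ms (2/7)
4. 410.607ms @ 8/7 + 102.652ms (2/7)
5. 513.259ms @ 10/7 + 102.652ms (2/7)
6. 615.911ms @ 12/7 + 102.652ms (2/7)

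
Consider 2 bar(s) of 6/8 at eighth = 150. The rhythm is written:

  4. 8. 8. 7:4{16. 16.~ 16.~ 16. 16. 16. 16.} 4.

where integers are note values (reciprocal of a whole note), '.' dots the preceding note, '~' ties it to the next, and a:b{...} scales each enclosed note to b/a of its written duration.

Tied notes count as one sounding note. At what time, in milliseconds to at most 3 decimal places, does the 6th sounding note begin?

1. 0.0ms @ 0 + 1200.0ms (3)
2. 1200.0ms @ 3 + 600.0ms (3/2)
3. 1800.0ms @ 9/2 + 600.0ms (3/2)
4. 2400.0ms @ 6 + 171.429ms (3/7)
5. 2571.429ms @ 45/7 + 514.286ms (9/7)
6. 3085.714ms @ 54/7 + 171.429ms (3/7)
7. 3257.143ms @ 57/7 + 171.429ms (3/7)
8. 3428.571ms @ 60/7 + 171.429ms (3/7)
9. 3600.0ms @ 9 + 1200.0ms (3)

note 6 onset = 54/7b = 3085.714ms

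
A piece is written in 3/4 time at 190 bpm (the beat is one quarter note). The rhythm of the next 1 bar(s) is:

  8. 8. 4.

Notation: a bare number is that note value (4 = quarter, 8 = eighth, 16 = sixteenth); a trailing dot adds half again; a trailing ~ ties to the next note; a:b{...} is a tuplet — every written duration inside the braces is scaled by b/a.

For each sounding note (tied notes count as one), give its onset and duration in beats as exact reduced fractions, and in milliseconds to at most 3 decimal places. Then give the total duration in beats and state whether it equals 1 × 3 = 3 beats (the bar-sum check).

1) 0.0ms=0b +236.842ms=3/4b
2) 236.842ms=3/4b +236.842ms=3/4b
3) 473.684ms=3/2b +473.684ms=3/2b
Σ=3b of 3 (190bpm 3/4) — PASS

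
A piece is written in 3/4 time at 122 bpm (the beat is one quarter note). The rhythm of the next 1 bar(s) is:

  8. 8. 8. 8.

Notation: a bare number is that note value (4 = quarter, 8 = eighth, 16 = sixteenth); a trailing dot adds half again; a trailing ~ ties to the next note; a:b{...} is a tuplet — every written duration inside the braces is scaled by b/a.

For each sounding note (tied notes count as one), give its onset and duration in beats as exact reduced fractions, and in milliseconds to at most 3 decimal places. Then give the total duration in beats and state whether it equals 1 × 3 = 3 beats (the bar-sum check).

1) 0.0ms=0b +368.852ms=3/4b
2) 368.852ms=3/4b +368.852ms=3/4b
3) 737.705ms=3/2b +368.852ms=3/4b
4) 1106.557ms=9/4b +368.852ms=3/4b
Σ=3b of 3 (122bpm 3/4) — PASS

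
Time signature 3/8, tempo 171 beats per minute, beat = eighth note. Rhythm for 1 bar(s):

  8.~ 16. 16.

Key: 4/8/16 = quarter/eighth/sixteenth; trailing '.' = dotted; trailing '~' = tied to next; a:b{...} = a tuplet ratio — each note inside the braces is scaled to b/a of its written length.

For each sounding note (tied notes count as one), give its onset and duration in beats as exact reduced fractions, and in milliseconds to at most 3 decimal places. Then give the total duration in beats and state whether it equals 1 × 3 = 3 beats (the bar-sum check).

1) 0.0ms=0b +789.474ms=9/4b
2) 789.474ms=9/4b +263.158ms=3/4b
Σ=3b of 3 (171bpm 3/8) — PASS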